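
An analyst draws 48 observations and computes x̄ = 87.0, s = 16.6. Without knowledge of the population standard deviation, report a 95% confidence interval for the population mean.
(82.18, 91.82)

t-interval (σ unknown):
df = n - 1 = 47
t* = 2.012 for 95% confidence

Margin of error = t* · s/√n = 2.012 · 16.6/√48 = 4.82

CI: (82.18, 91.82)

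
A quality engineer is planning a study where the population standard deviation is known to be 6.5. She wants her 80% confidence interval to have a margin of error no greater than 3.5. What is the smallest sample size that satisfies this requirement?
n ≥ 6

For margin E ≤ 3.5:
n ≥ (z* · σ / E)²
n ≥ (1.282 · 6.5 / 3.5)²
n ≥ 5.67

Minimum n = 6 (rounding up)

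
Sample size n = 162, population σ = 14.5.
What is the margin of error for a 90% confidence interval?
Margin of error = 1.87

Margin of error = z* · σ/√n
= 1.645 · 14.5/√162
= 1.645 · 14.5/12.7279
= 1.87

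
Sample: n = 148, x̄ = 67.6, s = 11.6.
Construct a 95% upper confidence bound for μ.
μ ≤ 69.18

Upper bound (one-sided):
t* = 1.655 (one-sided for 95%)
Upper bound = x̄ + t* · s/√n = 67.6 + 1.655 · 11.6/√148 = 69.18

We are 95% confident that μ ≤ 69.18.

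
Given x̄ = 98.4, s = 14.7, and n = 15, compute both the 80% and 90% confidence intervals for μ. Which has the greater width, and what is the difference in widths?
90% CI is wider by 3.16

df = 14
80% CI: t* = 1.345, (93.30, 103.50), width = 2 · t* · s/√n = 10.21
90% CI: t* = 1.761, (91.72, 105.08), width = 2 · t* · s/√n = 13.37

The 90% CI is wider by 13.37 - 10.21 = 3.16.
Higher confidence requires a wider interval.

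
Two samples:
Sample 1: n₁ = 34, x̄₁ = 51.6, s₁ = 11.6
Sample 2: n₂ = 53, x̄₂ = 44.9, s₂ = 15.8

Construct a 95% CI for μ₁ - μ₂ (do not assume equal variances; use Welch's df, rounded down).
(0.84, 12.56)

Difference: x̄₁ - x̄₂ = 6.70
SE = √(s₁²/n₁ + s₂²/n₂) = √(11.6²/34 + 15.8²/53) = 2.9441
df = 83.36 → 83 (Welch–Satterthwaite, rounded down)
t* = 1.989

CI: 6.70 ± 1.989 · 2.9441 = 6.70 ± 5.86 = (0.84, 12.56)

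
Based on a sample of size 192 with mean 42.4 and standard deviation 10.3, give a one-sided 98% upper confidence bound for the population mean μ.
μ ≤ 43.94

Upper bound (one-sided):
t* = 2.068 (one-sided for 98%)
Upper bound = x̄ + t* · s/√n = 42.4 + 2.068 · 10.3/√192 = 43.94

We are 98% confident that μ ≤ 43.94.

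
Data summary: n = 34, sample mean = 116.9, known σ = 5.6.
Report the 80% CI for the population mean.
(115.67, 118.13)

z-interval (σ known):
z* = 1.282 for 80% confidence

Margin of error = z* · σ/√n = 1.282 · 5.6/√34 = 1.23

CI: (116.9 - 1.23, 116.9 + 1.23) = (115.67, 118.13)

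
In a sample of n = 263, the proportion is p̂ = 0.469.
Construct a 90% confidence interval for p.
(0.418, 0.520)

Proportion CI:
SE = √(p̂(1-p̂)/n) = √(0.469 · 0.531 / 263) = 0.03077

z* = 1.645
Margin = z* · SE = 1.645 · 0.03077 = 0.0506

CI: 0.469 ± 0.0506 = (0.418, 0.520)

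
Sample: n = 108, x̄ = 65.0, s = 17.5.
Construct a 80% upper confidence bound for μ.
μ ≤ 66.42

Upper bound (one-sided):
t* = 0.845 (one-sided for 80%)
Upper bound = x̄ + t* · s/√n = 65.0 + 0.845 · 17.5/√108 = 66.42

We are 80% confident that μ ≤ 66.42.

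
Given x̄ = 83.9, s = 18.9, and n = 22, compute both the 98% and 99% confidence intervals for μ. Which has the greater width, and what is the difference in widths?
99% CI is wider by 2.52

df = 21
98% CI: t* = 2.518, (73.75, 94.05), width = 2 · t* · s/√n = 20.29
99% CI: t* = 2.831, (72.49, 95.31), width = 2 · t* · s/√n = 22.81

The 99% CI is wider by 22.81 - 20.29 = 2.52.
Higher confidence requires a wider interval.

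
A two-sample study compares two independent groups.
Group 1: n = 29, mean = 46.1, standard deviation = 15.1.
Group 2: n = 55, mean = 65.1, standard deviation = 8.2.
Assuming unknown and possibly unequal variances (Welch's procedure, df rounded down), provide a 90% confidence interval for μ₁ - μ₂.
(-24.09, -13.91)

Difference: x̄₁ - x̄₂ = -19.00
SE = √(s₁²/n₁ + s₂²/n₂) = √(15.1²/29 + 8.2²/55) = 3.0141
df = 36.92 → 36 (Welch–Satterthwaite, rounded down)
t* = 1.688

CI: -19.00 ± 1.688 · 3.0141 = -19.00 ± 5.09 = (-24.09, -13.91)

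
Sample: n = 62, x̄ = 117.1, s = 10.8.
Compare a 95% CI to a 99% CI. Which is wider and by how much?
99% CI is wider by 1.80

df = 61
95% CI: t* = 2.000, (114.36, 119.84), width = 2 · t* · s/√n = 5.49
99% CI: t* = 2.659, (113.45, 120.75), width = 2 · t* · s/√n = 7.29

The 99% CI is wider by 7.29 - 5.49 = 1.80.
Higher confidence requires a wider interval.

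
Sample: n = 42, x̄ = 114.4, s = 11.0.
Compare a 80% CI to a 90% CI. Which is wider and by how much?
90% CI is wider by 1.29

df = 41
80% CI: t* = 1.303, (112.19, 116.61), width = 2 · t* · s/√n = 4.42
90% CI: t* = 1.683, (111.54, 117.26), width = 2 · t* · s/√n = 5.71

The 90% CI is wider by 5.71 - 4.42 = 1.29.
Higher confidence requires a wider interval.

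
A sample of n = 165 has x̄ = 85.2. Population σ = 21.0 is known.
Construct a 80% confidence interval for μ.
(83.10, 87.30)

z-interval (σ known):
z* = 1.282 for 80% confidence

Margin of error = z* · σ/√n = 1.282 · 21.0/√165 = 2.10

CI: (85.2 - 2.10, 85.2 + 2.10) = (83.10, 87.30)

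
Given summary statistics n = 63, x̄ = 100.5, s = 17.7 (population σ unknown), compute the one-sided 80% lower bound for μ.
μ ≥ 98.61

Lower bound (one-sided):
t* = 0.847 (one-sided for 80%)
Lower bound = x̄ - t* · s/√n = 100.5 - 0.847 · 17.7/√63 = 98.61

We are 80% confident that μ ≥ 98.61.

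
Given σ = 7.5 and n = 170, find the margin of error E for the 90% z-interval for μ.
Margin of error = 0.95

Margin of error = z* · σ/√n
= 1.645 · 7.5/√170
= 1.645 · 7.5/13.0384
= 0.95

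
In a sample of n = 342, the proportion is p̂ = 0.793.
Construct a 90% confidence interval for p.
(0.757, 0.829)

Proportion CI:
SE = √(p̂(1-p̂)/n) = √(0.793 · 0.207 / 342) = 0.02191

z* = 1.645
Margin = z* · SE = 1.645 · 0.02191 = 0.0360

CI: 0.793 ± 0.0360 = (0.757, 0.829)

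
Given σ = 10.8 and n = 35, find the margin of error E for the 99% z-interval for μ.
Margin of error = 4.70

Margin of error = z* · σ/√n
= 2.576 · 10.8/√35
= 2.576 · 10.8/5.9161
= 4.70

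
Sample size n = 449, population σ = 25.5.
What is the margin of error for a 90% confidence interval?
Margin of error = 1.98

Margin of error = z* · σ/√n
= 1.645 · 25.5/√449
= 1.645 · 25.5/21.1896
= 1.98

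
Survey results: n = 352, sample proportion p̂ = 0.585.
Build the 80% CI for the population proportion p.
(0.551, 0.619)

Proportion CI:
SE = √(p̂(1-p̂)/n) = √(0.585 · 0.415 / 352) = 0.02626

z* = 1.282
Margin = z* · SE = 1.282 · 0.02626 = 0.0337

CI: 0.585 ± 0.0337 = (0.551, 0.619)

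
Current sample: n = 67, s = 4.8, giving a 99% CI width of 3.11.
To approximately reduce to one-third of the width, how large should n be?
n ≈ 603

CI width ∝ 1/√n
To reduce width by factor 3, need √n to grow by 3 → need 3² = 9 times as many samples.

Current: n = 67, width = 3.11
New: n = 603, width ≈ 1.01

Width reduced by factor of 3.11/1.01 = 3.08.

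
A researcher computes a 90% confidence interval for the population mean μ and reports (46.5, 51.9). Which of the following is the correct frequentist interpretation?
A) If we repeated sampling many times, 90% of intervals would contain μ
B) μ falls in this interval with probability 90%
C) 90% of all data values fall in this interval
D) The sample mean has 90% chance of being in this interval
A

A) Correct — this is the frequentist long-run coverage interpretation.
B) Wrong — μ is fixed; the randomness lives in the interval, not in μ.
C) Wrong — a CI is about the parameter μ, not individual data values.
D) Wrong — x̄ is observed and sits in the interval by construction.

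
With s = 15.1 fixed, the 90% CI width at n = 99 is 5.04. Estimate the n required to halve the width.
n ≈ 396

CI width ∝ 1/√n
To reduce width by factor 2, need √n to grow by 2 → need 2² = 4 times as many samples.

Current: n = 99, width = 5.04
New: n = 396, width ≈ 2.50

Width reduced by factor of 5.04/2.50 = 2.02.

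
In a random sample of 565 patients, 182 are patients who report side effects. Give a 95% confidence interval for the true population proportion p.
(0.284, 0.361)

Proportion CI:
p̂ = 182/565 = 0.32212
SE = √(p̂(1-p̂)/n) = √(0.32212 · 0.67788 / 565) = 0.01966

z* = 1.960
Margin = z* · SE = 1.960 · 0.01966 = 0.0385

CI: 0.32212 ± 0.0385 = (0.284, 0.361)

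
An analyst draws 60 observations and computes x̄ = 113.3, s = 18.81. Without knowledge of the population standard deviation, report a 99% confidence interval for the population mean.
(106.84, 119.76)

t-interval (σ unknown):
df = n - 1 = 59
t* = 2.662 for 99% confidence

Margin of error = t* · s/√n = 2.662 · 18.81/√60 = 6.46

CI: (106.84, 119.76)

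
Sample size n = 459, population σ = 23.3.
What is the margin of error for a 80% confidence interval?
Margin of error = 1.39

Margin of error = z* · σ/√n
= 1.282 · 23.3/√459
= 1.282 · 23.3/21.4243
= 1.39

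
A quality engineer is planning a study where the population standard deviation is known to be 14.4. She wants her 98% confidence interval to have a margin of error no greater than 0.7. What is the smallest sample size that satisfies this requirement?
n ≥ 2290

For margin E ≤ 0.7:
n ≥ (z* · σ / E)²
n ≥ (2.326 · 14.4 / 0.7)²
n ≥ 2289.54

Minimum n = 2290 (rounding up)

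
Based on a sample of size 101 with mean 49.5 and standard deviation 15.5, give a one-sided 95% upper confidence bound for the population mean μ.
μ ≤ 52.06

Upper bound (one-sided):
t* = 1.660 (one-sided for 95%)
Upper bound = x̄ + t* · s/√n = 49.5 + 1.660 · 15.5/√101 = 52.06

We are 95% confident that μ ≤ 52.06.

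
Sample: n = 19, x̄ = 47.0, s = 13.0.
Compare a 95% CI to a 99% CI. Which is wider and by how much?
99% CI is wider by 4.64

df = 18
95% CI: t* = 2.101, (40.73, 53.27), width = 2 · t* · s/√n = 12.53
99% CI: t* = 2.878, (38.42, 55.58), width = 2 · t* · s/√n = 17.17

The 99% CI is wider by 17.17 - 12.53 = 4.64.
Higher confidence requires a wider interval.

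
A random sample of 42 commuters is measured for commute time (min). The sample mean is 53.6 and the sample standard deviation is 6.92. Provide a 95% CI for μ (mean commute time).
(51.44, 55.76)

t-interval (σ unknown):
df = n - 1 = 41
t* = 2.020 for 95% confidence

Margin of error = t* · s/√n = 2.020 · 6.92/√42 = 2.16

CI: (51.44, 55.76)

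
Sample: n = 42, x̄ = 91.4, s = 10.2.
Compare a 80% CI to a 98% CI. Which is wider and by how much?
98% CI is wider by 3.52

df = 41
80% CI: t* = 1.303, (89.35, 93.45), width = 2 · t* · s/√n = 4.10
98% CI: t* = 2.421, (87.59, 95.21), width = 2 · t* · s/√n = 7.62

The 98% CI is wider by 7.62 - 4.10 = 3.52.
Higher confidence requires a wider interval.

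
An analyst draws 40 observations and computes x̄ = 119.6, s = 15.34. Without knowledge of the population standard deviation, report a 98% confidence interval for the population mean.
(113.72, 125.48)

t-interval (σ unknown):
df = n - 1 = 39
t* = 2.426 for 98% confidence

Margin of error = t* · s/√n = 2.426 · 15.34/√40 = 5.88

CI: (113.72, 125.48)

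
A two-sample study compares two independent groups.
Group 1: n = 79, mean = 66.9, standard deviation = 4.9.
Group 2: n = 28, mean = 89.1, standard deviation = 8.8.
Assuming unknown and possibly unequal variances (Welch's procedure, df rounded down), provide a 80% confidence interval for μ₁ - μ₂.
(-24.49, -19.91)

Difference: x̄₁ - x̄₂ = -22.20
SE = √(s₁²/n₁ + s₂²/n₂) = √(4.9²/79 + 8.8²/28) = 1.7520
df = 33.12 → 33 (Welch–Satterthwaite, rounded down)
t* = 1.308

CI: -22.20 ± 1.308 · 1.7520 = -22.20 ± 2.29 = (-24.49, -19.91)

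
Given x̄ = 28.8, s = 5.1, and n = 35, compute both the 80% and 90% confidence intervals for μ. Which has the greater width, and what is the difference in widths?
90% CI is wider by 0.67

df = 34
80% CI: t* = 1.307, (27.67, 29.93), width = 2 · t* · s/√n = 2.25
90% CI: t* = 1.691, (27.34, 30.26), width = 2 · t* · s/√n = 2.92

The 90% CI is wider by 2.92 - 2.25 = 0.67.
Higher confidence requires a wider interval.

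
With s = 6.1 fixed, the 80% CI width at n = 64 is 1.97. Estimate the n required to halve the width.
n ≈ 256

CI width ∝ 1/√n
To reduce width by factor 2, need √n to grow by 2 → need 2² = 4 times as many samples.

Current: n = 64, width = 1.97
New: n = 256, width ≈ 0.98

Width reduced by factor of 1.97/0.98 = 2.01.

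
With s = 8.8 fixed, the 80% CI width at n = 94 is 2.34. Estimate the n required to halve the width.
n ≈ 376

CI width ∝ 1/√n
To reduce width by factor 2, need √n to grow by 2 → need 2² = 4 times as many samples.

Current: n = 94, width = 2.34
New: n = 376, width ≈ 1.17

Width reduced by factor of 2.34/1.17 = 2.00.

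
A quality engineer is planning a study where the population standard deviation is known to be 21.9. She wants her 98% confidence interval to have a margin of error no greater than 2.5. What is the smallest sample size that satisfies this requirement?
n ≥ 416

For margin E ≤ 2.5:
n ≥ (z* · σ / E)²
n ≥ (2.326 · 21.9 / 2.5)²
n ≥ 415.17

Minimum n = 416 (rounding up)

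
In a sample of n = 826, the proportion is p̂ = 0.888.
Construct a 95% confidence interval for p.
(0.866, 0.910)

Proportion CI:
SE = √(p̂(1-p̂)/n) = √(0.888 · 0.112 / 826) = 0.01097

z* = 1.960
Margin = z* · SE = 1.960 · 0.01097 = 0.0215

CI: 0.888 ± 0.0215 = (0.866, 0.910)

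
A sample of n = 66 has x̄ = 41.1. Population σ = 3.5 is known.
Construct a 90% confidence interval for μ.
(40.39, 41.81)

z-interval (σ known):
z* = 1.645 for 90% confidence

Margin of error = z* · σ/√n = 1.645 · 3.5/√66 = 0.71

CI: (41.1 - 0.71, 41.1 + 0.71) = (40.39, 41.81)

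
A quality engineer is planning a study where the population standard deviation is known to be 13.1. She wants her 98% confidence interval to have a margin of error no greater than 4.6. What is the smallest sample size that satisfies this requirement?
n ≥ 44

For margin E ≤ 4.6:
n ≥ (z* · σ / E)²
n ≥ (2.326 · 13.1 / 4.6)²
n ≥ 43.88

Minimum n = 44 (rounding up)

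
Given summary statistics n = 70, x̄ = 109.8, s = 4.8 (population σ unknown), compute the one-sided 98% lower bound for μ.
μ ≥ 108.60

Lower bound (one-sided):
t* = 2.093 (one-sided for 98%)
Lower bound = x̄ - t* · s/√n = 109.8 - 2.093 · 4.8/√70 = 108.60

We are 98% confident that μ ≥ 108.60.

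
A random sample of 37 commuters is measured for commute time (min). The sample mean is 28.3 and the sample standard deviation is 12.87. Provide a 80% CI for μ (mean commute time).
(25.54, 31.06)

t-interval (σ unknown):
df = n - 1 = 36
t* = 1.306 for 80% confidence

Margin of error = t* · s/√n = 1.306 · 12.87/√37 = 2.76

CI: (25.54, 31.06)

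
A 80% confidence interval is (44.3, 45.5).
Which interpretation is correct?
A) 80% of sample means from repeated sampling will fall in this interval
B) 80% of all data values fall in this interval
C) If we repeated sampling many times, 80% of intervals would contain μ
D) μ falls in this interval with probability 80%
C

A) Wrong — coverage applies to intervals containing μ, not to future x̄ values.
B) Wrong — a CI is about the parameter μ, not individual data values.
C) Correct — this is the frequentist long-run coverage interpretation.
D) Wrong — μ is fixed; the randomness lives in the interval, not in μ.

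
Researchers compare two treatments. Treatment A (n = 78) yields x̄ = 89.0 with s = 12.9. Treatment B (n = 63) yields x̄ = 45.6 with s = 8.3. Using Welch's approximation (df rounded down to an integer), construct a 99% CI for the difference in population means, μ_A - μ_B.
(38.70, 48.10)

Difference: x̄₁ - x̄₂ = 43.40
SE = √(s₁²/n₁ + s₂²/n₂) = √(12.9²/78 + 8.3²/63) = 1.7964
df = 132.82 → 132 (Welch–Satterthwaite, rounded down)
t* = 2.614

CI: 43.40 ± 2.614 · 1.7964 = 43.40 ± 4.70 = (38.70, 48.10)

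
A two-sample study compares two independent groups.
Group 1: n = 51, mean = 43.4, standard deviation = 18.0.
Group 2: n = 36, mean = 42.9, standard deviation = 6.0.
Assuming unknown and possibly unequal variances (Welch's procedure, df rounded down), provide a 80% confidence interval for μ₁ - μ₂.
(-3.01, 4.01)

Difference: x̄₁ - x̄₂ = 0.50
SE = √(s₁²/n₁ + s₂²/n₂) = √(18.0²/51 + 6.0²/36) = 2.7116
df = 64.69 → 64 (Welch–Satterthwaite, rounded down)
t* = 1.295

CI: 0.50 ± 1.295 · 2.7116 = 0.50 ± 3.51 = (-3.01, 4.01)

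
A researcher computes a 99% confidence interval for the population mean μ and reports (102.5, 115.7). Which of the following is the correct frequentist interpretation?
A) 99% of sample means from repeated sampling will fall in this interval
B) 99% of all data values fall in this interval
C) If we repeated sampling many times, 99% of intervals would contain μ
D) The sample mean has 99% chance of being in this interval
C

A) Wrong — coverage applies to intervals containing μ, not to future x̄ values.
B) Wrong — a CI is about the parameter μ, not individual data values.
C) Correct — this is the frequentist long-run coverage interpretation.
D) Wrong — x̄ is observed and sits in the interval by construction.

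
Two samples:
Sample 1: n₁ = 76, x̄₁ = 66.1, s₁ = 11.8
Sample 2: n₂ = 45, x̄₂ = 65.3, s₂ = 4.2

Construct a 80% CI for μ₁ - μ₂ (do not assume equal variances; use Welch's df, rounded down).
(-1.12, 2.72)

Difference: x̄₁ - x̄₂ = 0.80
SE = √(s₁²/n₁ + s₂²/n₂) = √(11.8²/76 + 4.2²/45) = 1.4913
df = 102.53 → 102 (Welch–Satterthwaite, rounded down)
t* = 1.290

CI: 0.80 ± 1.290 · 1.4913 = 0.80 ± 1.92 = (-1.12, 2.72)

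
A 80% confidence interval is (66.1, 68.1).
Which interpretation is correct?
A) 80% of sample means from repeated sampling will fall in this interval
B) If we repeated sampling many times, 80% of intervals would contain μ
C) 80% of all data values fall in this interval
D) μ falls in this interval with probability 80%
B

A) Wrong — coverage applies to intervals containing μ, not to future x̄ values.
B) Correct — this is the frequentist long-run coverage interpretation.
C) Wrong — a CI is about the parameter μ, not individual data values.
D) Wrong — μ is fixed; the randomness lives in the interval, not in μ.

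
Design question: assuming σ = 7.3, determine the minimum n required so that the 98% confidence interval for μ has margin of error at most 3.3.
n ≥ 27

For margin E ≤ 3.3:
n ≥ (z* · σ / E)²
n ≥ (2.326 · 7.3 / 3.3)²
n ≥ 26.48

Minimum n = 27 (rounding up)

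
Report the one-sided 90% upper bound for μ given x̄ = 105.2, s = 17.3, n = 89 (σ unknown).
μ ≤ 107.57

Upper bound (one-sided):
t* = 1.291 (one-sided for 90%)
Upper bound = x̄ + t* · s/√n = 105.2 + 1.291 · 17.3/√89 = 107.57

We are 90% confident that μ ≤ 107.57.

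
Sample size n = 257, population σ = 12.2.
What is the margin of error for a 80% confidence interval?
Margin of error = 0.98

Margin of error = z* · σ/√n
= 1.282 · 12.2/√257
= 1.282 · 12.2/16.0312
= 0.98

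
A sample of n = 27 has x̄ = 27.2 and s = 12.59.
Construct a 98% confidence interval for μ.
(21.19, 33.21)

t-interval (σ unknown):
df = n - 1 = 26
t* = 2.479 for 98% confidence

Margin of error = t* · s/√n = 2.479 · 12.59/√27 = 6.01

CI: (21.19, 33.21)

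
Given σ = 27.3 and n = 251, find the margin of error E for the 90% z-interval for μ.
Margin of error = 2.83

Margin of error = z* · σ/√n
= 1.645 · 27.3/√251
= 1.645 · 27.3/15.8430
= 2.83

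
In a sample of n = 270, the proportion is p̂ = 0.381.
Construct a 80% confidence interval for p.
(0.343, 0.419)

Proportion CI:
SE = √(p̂(1-p̂)/n) = √(0.381 · 0.619 / 270) = 0.02955

z* = 1.282
Margin = z* · SE = 1.282 · 0.02955 = 0.0379

CI: 0.381 ± 0.0379 = (0.343, 0.419)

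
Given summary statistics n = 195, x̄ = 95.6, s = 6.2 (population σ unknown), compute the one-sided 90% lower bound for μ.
μ ≥ 95.03

Lower bound (one-sided):
t* = 1.286 (one-sided for 90%)
Lower bound = x̄ - t* · s/√n = 95.6 - 1.286 · 6.2/√195 = 95.03

We are 90% confident that μ ≥ 95.03.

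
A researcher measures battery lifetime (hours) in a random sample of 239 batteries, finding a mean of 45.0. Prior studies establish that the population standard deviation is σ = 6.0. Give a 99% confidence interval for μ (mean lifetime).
(44.00, 46.00)

z-interval (σ known):
z* = 2.576 for 99% confidence

Margin of error = z* · σ/√n = 2.576 · 6.0/√239 = 1.00

CI: (45.0 - 1.00, 45.0 + 1.00) = (44.00, 46.00)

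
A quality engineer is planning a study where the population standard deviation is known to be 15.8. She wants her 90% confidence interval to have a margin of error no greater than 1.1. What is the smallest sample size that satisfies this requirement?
n ≥ 559

For margin E ≤ 1.1:
n ≥ (z* · σ / E)²
n ≥ (1.645 · 15.8 / 1.1)²
n ≥ 558.29

Minimum n = 559 (rounding up)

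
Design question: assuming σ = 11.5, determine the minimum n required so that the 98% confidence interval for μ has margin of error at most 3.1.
n ≥ 75

For margin E ≤ 3.1:
n ≥ (z* · σ / E)²
n ≥ (2.326 · 11.5 / 3.1)²
n ≥ 74.45

Minimum n = 75 (rounding up)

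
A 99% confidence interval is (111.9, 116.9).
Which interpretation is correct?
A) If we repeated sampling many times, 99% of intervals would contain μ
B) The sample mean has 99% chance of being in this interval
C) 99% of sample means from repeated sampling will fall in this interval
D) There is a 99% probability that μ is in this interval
A

A) Correct — this is the frequentist long-run coverage interpretation.
B) Wrong — x̄ is observed and sits in the interval by construction.
C) Wrong — coverage applies to intervals containing μ, not to future x̄ values.
D) Wrong — μ is fixed; the randomness lives in the interval, not in μ.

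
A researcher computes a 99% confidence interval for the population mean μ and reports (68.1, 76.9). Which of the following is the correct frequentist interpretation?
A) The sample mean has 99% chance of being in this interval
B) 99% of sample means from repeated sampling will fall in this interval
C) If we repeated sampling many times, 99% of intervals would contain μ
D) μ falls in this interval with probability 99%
C

A) Wrong — x̄ is observed and sits in the interval by construction.
B) Wrong — coverage applies to intervals containing μ, not to future x̄ values.
C) Correct — this is the frequentist long-run coverage interpretation.
D) Wrong — μ is fixed; the randomness lives in the interval, not in μ.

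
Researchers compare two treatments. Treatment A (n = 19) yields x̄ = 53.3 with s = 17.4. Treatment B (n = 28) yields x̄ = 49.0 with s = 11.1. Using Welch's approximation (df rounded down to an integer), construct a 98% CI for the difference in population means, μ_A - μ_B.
(-6.85, 15.45)

Difference: x̄₁ - x̄₂ = 4.30
SE = √(s₁²/n₁ + s₂²/n₂) = √(17.4²/19 + 11.1²/28) = 4.5094
df = 27.90 → 27 (Welch–Satterthwaite, rounded down)
t* = 2.473

CI: 4.30 ± 2.473 · 4.5094 = 4.30 ± 11.15 = (-6.85, 15.45)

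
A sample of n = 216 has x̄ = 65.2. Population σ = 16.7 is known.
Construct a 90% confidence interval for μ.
(63.33, 67.07)

z-interval (σ known):
z* = 1.645 for 90% confidence

Margin of error = z* · σ/√n = 1.645 · 16.7/√216 = 1.87

CI: (65.2 - 1.87, 65.2 + 1.87) = (63.33, 67.07)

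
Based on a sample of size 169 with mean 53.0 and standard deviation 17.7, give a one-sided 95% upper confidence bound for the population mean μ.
μ ≤ 55.25

Upper bound (one-sided):
t* = 1.654 (one-sided for 95%)
Upper bound = x̄ + t* · s/√n = 53.0 + 1.654 · 17.7/√169 = 55.25

We are 95% confident that μ ≤ 55.25.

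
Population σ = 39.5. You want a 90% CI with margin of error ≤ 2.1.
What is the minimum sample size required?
n ≥ 958

For margin E ≤ 2.1:
n ≥ (z* · σ / E)²
n ≥ (1.645 · 39.5 / 2.1)²
n ≥ 957.39

Minimum n = 958 (rounding up)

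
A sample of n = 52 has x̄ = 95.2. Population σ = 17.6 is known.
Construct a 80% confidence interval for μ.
(92.07, 98.33)

z-interval (σ known):
z* = 1.282 for 80% confidence

Margin of error = z* · σ/√n = 1.282 · 17.6/√52 = 3.13

CI: (95.2 - 3.13, 95.2 + 3.13) = (92.07, 98.33)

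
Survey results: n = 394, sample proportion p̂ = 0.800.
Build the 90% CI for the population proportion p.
(0.767, 0.833)

Proportion CI:
SE = √(p̂(1-p̂)/n) = √(0.800 · 0.200 / 394) = 0.02015

z* = 1.645
Margin = z* · SE = 1.645 · 0.02015 = 0.0331

CI: 0.800 ± 0.0331 = (0.767, 0.833)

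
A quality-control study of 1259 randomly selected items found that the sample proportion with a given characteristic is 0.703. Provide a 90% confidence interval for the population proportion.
(0.682, 0.724)

Proportion CI:
SE = √(p̂(1-p̂)/n) = √(0.703 · 0.297 / 1259) = 0.01288

z* = 1.645
Margin = z* · SE = 1.645 · 0.01288 = 0.0212

CI: 0.703 ± 0.0212 = (0.682, 0.724)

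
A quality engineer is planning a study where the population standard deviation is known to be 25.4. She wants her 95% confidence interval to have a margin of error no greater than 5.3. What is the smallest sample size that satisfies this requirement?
n ≥ 89

For margin E ≤ 5.3:
n ≥ (z* · σ / E)²
n ≥ (1.960 · 25.4 / 5.3)²
n ≥ 88.23

Minimum n = 89 (rounding up)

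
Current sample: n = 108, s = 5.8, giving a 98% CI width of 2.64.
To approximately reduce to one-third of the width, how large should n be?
n ≈ 972

CI width ∝ 1/√n
To reduce width by factor 3, need √n to grow by 3 → need 3² = 9 times as many samples.

Current: n = 108, width = 2.64
New: n = 972, width ≈ 0.87

Width reduced by factor of 2.64/0.87 = 3.03.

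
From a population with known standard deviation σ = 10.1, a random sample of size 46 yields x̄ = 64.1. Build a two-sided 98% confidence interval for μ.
(60.64, 67.56)

z-interval (σ known):
z* = 2.326 for 98% confidence

Margin of error = z* · σ/√n = 2.326 · 10.1/√46 = 3.46

CI: (64.1 - 3.46, 64.1 + 3.46) = (60.64, 67.56)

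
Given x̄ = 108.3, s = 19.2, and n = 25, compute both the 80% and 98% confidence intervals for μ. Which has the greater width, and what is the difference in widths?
98% CI is wider by 9.02

df = 24
80% CI: t* = 1.318, (103.24, 113.36), width = 2 · t* · s/√n = 10.12
98% CI: t* = 2.492, (98.73, 117.87), width = 2 · t* · s/√n = 19.14

The 98% CI is wider by 19.14 - 10.12 = 9.02.
Higher confidence requires a wider interval.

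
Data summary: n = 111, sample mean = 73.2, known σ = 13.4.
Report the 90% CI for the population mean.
(71.11, 75.29)

z-interval (σ known):
z* = 1.645 for 90% confidence

Margin of error = z* · σ/√n = 1.645 · 13.4/√111 = 2.09

CI: (73.2 - 2.09, 73.2 + 2.09) = (71.11, 75.29)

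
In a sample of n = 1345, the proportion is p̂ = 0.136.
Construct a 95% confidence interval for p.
(0.118, 0.154)

Proportion CI:
SE = √(p̂(1-p̂)/n) = √(0.136 · 0.864 / 1345) = 0.00935

z* = 1.960
Margin = z* · SE = 1.960 · 0.00935 = 0.0183

CI: 0.136 ± 0.0183 = (0.118, 0.154)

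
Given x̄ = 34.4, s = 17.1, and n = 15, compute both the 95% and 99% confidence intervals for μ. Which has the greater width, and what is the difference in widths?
99% CI is wider by 7.35

df = 14
95% CI: t* = 2.145, (24.93, 43.87), width = 2 · t* · s/√n = 18.94
99% CI: t* = 2.977, (21.26, 47.54), width = 2 · t* · s/√n = 26.29

The 99% CI is wider by 26.29 - 18.94 = 7.35.
Higher confidence requires a wider interval.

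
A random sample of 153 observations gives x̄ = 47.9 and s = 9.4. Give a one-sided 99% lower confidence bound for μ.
μ ≥ 46.11

Lower bound (one-sided):
t* = 2.351 (one-sided for 99%)
Lower bound = x̄ - t* · s/√n = 47.9 - 2.351 · 9.4/√153 = 46.11

We are 99% confident that μ ≥ 46.11.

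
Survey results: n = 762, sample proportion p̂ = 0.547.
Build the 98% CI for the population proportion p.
(0.505, 0.589)

Proportion CI:
SE = √(p̂(1-p̂)/n) = √(0.547 · 0.453 / 762) = 0.01803

z* = 2.326
Margin = z* · SE = 2.326 · 0.01803 = 0.0419

CI: 0.547 ± 0.0419 = (0.505, 0.589)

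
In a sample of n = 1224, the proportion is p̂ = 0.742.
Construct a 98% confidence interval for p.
(0.713, 0.771)

Proportion CI:
SE = √(p̂(1-p̂)/n) = √(0.742 · 0.258 / 1224) = 0.01251

z* = 2.326
Margin = z* · SE = 2.326 · 0.01251 = 0.0291

CI: 0.742 ± 0.0291 = (0.713, 0.771)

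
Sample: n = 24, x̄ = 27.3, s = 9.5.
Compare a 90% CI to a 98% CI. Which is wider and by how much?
98% CI is wider by 3.05

df = 23
90% CI: t* = 1.714, (23.98, 30.62), width = 2 · t* · s/√n = 6.65
98% CI: t* = 2.500, (22.45, 32.15), width = 2 · t* · s/√n = 9.70

The 98% CI is wider by 9.70 - 6.65 = 3.05.
Higher confidence requires a wider interval.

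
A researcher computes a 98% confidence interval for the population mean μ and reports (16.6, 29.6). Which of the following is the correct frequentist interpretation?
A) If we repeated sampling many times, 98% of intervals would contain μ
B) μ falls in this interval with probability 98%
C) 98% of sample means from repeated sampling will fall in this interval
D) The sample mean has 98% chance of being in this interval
A

A) Correct — this is the frequentist long-run coverage interpretation.
B) Wrong — μ is fixed; the randomness lives in the interval, not in μ.
C) Wrong — coverage applies to intervals containing μ, not to future x̄ values.
D) Wrong — x̄ is observed and sits in the interval by construction.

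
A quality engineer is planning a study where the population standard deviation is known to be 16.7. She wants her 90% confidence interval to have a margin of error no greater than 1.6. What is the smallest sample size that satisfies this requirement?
n ≥ 295

For margin E ≤ 1.6:
n ≥ (z* · σ / E)²
n ≥ (1.645 · 16.7 / 1.6)²
n ≥ 294.80

Minimum n = 295 (rounding up)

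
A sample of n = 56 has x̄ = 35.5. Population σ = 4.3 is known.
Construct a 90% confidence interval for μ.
(34.55, 36.45)

z-interval (σ known):
z* = 1.645 for 90% confidence

Margin of error = z* · σ/√n = 1.645 · 4.3/√56 = 0.95

CI: (35.5 - 0.95, 35.5 + 0.95) = (34.55, 36.45)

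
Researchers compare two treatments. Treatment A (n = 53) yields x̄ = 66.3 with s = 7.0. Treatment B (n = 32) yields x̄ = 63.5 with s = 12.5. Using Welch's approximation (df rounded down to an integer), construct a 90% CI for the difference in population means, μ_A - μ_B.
(-1.25, 6.85)

Difference: x̄₁ - x̄₂ = 2.80
SE = √(s₁²/n₁ + s₂²/n₂) = √(7.0²/53 + 12.5²/32) = 2.4098
df = 42.93 → 42 (Welch–Satterthwaite, rounded down)
t* = 1.682

CI: 2.80 ± 1.682 · 2.4098 = 2.80 ± 4.05 = (-1.25, 6.85)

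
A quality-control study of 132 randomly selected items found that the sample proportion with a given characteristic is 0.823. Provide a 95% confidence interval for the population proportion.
(0.758, 0.888)

Proportion CI:
SE = √(p̂(1-p̂)/n) = √(0.823 · 0.177 / 132) = 0.03322

z* = 1.960
Margin = z* · SE = 1.960 · 0.03322 = 0.0651

CI: 0.823 ± 0.0651 = (0.758, 0.888)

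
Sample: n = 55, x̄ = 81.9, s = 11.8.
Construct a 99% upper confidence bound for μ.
μ ≤ 85.71

Upper bound (one-sided):
t* = 2.397 (one-sided for 99%)
Upper bound = x̄ + t* · s/√n = 81.9 + 2.397 · 11.8/√55 = 85.71

We are 99% confident that μ ≤ 85.71.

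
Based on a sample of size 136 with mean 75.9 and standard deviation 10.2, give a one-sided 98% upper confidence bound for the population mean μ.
μ ≤ 77.71

Upper bound (one-sided):
t* = 2.074 (one-sided for 98%)
Upper bound = x̄ + t* · s/√n = 75.9 + 2.074 · 10.2/√136 = 77.71

We are 98% confident that μ ≤ 77.71.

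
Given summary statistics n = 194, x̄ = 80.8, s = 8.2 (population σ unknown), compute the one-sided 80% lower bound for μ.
μ ≥ 80.30

Lower bound (one-sided):
t* = 0.843 (one-sided for 80%)
Lower bound = x̄ - t* · s/√n = 80.8 - 0.843 · 8.2/√194 = 80.30

We are 80% confident that μ ≥ 80.30.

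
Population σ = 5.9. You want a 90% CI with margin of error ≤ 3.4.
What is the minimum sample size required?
n ≥ 9

For margin E ≤ 3.4:
n ≥ (z* · σ / E)²
n ≥ (1.645 · 5.9 / 3.4)²
n ≥ 8.15

Minimum n = 9 (rounding up)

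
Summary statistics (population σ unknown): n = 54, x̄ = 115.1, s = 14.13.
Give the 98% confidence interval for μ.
(110.49, 119.71)

t-interval (σ unknown):
df = n - 1 = 53
t* = 2.399 for 98% confidence

Margin of error = t* · s/√n = 2.399 · 14.13/√54 = 4.61

CI: (110.49, 119.71)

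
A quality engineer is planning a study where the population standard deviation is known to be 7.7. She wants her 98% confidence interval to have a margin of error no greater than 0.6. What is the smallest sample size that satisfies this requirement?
n ≥ 892

For margin E ≤ 0.6:
n ≥ (z* · σ / E)²
n ≥ (2.326 · 7.7 / 0.6)²
n ≥ 891.04

Minimum n = 892 (rounding up)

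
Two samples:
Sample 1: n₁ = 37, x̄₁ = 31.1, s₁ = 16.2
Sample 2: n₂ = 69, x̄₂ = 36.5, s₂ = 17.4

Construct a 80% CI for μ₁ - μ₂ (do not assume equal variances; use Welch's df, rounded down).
(-9.78, -1.02)

Difference: x̄₁ - x̄₂ = -5.40
SE = √(s₁²/n₁ + s₂²/n₂) = √(16.2²/37 + 17.4²/69) = 3.3883
df = 78.43 → 78 (Welch–Satterthwaite, rounded down)
t* = 1.292

CI: -5.40 ± 1.292 · 3.3883 = -5.40 ± 4.38 = (-9.78, -1.02)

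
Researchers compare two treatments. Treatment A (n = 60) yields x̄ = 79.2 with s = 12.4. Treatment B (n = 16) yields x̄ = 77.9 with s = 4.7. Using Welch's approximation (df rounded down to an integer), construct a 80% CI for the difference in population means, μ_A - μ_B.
(-1.27, 3.87)

Difference: x̄₁ - x̄₂ = 1.30
SE = √(s₁²/n₁ + s₂²/n₂) = √(12.4²/60 + 4.7²/16) = 1.9858
df = 65.23 → 65 (Welch–Satterthwaite, rounded down)
t* = 1.295

CI: 1.30 ± 1.295 · 1.9858 = 1.30 ± 2.57 = (-1.27, 3.87)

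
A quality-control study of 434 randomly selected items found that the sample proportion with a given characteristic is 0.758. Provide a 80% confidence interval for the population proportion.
(0.732, 0.784)

Proportion CI:
SE = √(p̂(1-p̂)/n) = √(0.758 · 0.242 / 434) = 0.02056

z* = 1.282
Margin = z* · SE = 1.282 · 0.02056 = 0.0264

CI: 0.758 ± 0.0264 = (0.732, 0.784)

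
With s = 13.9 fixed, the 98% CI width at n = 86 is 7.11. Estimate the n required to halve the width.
n ≈ 344

CI width ∝ 1/√n
To reduce width by factor 2, need √n to grow by 2 → need 2² = 4 times as many samples.

Current: n = 86, width = 7.11
New: n = 344, width ≈ 3.50

Width reduced by factor of 7.11/3.50 = 2.03.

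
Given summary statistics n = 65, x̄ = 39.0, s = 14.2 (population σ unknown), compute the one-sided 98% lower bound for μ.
μ ≥ 35.31

Lower bound (one-sided):
t* = 2.096 (one-sided for 98%)
Lower bound = x̄ - t* · s/√n = 39.0 - 2.096 · 14.2/√65 = 35.31

We are 98% confident that μ ≥ 35.31.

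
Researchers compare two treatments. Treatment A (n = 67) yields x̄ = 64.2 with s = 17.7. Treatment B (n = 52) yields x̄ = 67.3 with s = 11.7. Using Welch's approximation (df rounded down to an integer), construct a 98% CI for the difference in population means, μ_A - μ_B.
(-9.48, 3.28)

Difference: x̄₁ - x̄₂ = -3.10
SE = √(s₁²/n₁ + s₂²/n₂) = √(17.7²/67 + 11.7²/52) = 2.7034
df = 114.34 → 114 (Welch–Satterthwaite, rounded down)
t* = 2.360

CI: -3.10 ± 2.360 · 2.7034 = -3.10 ± 6.38 = (-9.48, 3.28)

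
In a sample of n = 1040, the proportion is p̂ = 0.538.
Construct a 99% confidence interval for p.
(0.498, 0.578)

Proportion CI:
SE = √(p̂(1-p̂)/n) = √(0.538 · 0.462 / 1040) = 0.01546

z* = 2.576
Margin = z* · SE = 2.576 · 0.01546 = 0.0398

CI: 0.538 ± 0.0398 = (0.498, 0.578)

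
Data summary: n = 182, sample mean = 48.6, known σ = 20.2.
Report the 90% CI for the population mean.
(46.14, 51.06)

z-interval (σ known):
z* = 1.645 for 90% confidence

Margin of error = z* · σ/√n = 1.645 · 20.2/√182 = 2.46

CI: (48.6 - 2.46, 48.6 + 2.46) = (46.14, 51.06)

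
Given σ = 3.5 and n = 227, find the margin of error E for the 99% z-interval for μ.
Margin of error = 0.60

Margin of error = z* · σ/√n
= 2.576 · 3.5/√227
= 2.576 · 3.5/15.0665
= 0.60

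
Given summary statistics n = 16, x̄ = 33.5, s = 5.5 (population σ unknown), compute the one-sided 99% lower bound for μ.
μ ≥ 29.92

Lower bound (one-sided):
t* = 2.602 (one-sided for 99%)
Lower bound = x̄ - t* · s/√n = 33.5 - 2.602 · 5.5/√16 = 29.92

We are 99% confident that μ ≥ 29.92.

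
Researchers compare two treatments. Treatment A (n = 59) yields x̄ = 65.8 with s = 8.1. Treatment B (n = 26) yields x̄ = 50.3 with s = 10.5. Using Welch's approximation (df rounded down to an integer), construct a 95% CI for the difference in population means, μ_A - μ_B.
(10.82, 20.18)

Difference: x̄₁ - x̄₂ = 15.50
SE = √(s₁²/n₁ + s₂²/n₂) = √(8.1²/59 + 10.5²/26) = 2.3135
df = 38.68 → 38 (Welch–Satterthwaite, rounded down)
t* = 2.024

CI: 15.50 ± 2.024 · 2.3135 = 15.50 ± 4.68 = (10.82, 20.18)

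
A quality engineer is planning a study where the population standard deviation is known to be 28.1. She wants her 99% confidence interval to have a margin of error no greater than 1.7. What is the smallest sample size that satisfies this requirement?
n ≥ 1814

For margin E ≤ 1.7:
n ≥ (z* · σ / E)²
n ≥ (2.576 · 28.1 / 1.7)²
n ≥ 1813.04

Minimum n = 1814 (rounding up)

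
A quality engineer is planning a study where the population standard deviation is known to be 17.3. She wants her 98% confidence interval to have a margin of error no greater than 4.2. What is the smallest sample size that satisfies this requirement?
n ≥ 92

For margin E ≤ 4.2:
n ≥ (z* · σ / E)²
n ≥ (2.326 · 17.3 / 4.2)²
n ≥ 91.79

Minimum n = 92 (rounding up)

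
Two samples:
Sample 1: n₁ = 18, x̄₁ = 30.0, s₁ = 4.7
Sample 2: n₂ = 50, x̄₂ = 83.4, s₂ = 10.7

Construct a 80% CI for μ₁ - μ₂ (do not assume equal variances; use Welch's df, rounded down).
(-55.83, -50.97)

Difference: x̄₁ - x̄₂ = -53.40
SE = √(s₁²/n₁ + s₂²/n₂) = √(4.7²/18 + 10.7²/50) = 1.8754
df = 63.24 → 63 (Welch–Satterthwaite, rounded down)
t* = 1.295

CI: -53.40 ± 1.295 · 1.8754 = -53.40 ± 2.43 = (-55.83, -50.97)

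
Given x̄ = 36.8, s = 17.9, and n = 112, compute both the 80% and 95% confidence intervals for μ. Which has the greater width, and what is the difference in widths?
95% CI is wider by 2.34

df = 111
80% CI: t* = 1.289, (34.62, 38.98), width = 2 · t* · s/√n = 4.36
95% CI: t* = 1.982, (33.45, 40.15), width = 2 · t* · s/√n = 6.70

The 95% CI is wider by 6.70 - 4.36 = 2.34.
Higher confidence requires a wider interval.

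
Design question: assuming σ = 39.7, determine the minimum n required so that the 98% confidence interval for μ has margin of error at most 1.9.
n ≥ 2363

For margin E ≤ 1.9:
n ≥ (z* · σ / E)²
n ≥ (2.326 · 39.7 / 1.9)²
n ≥ 2362.07

Minimum n = 2363 (rounding up)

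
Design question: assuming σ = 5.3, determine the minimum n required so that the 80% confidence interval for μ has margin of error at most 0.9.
n ≥ 57

For margin E ≤ 0.9:
n ≥ (z* · σ / E)²
n ≥ (1.282 · 5.3 / 0.9)²
n ≥ 57.00

Minimum n = 57 (rounding up)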